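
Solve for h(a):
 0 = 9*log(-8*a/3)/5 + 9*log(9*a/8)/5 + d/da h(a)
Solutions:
 h(a) = C1 - 18*a*log(a)/5 + 9*a*(-log(3) + 2 - I*pi)/5


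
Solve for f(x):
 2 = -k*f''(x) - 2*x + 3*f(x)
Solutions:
 f(x) = C1*exp(-sqrt(3)*x*sqrt(1/k)) + C2*exp(sqrt(3)*x*sqrt(1/k)) + 2*x/3 + 2/3


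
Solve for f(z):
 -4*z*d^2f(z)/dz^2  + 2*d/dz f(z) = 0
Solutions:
 f(z) = C1 + C2*z^(3/2)


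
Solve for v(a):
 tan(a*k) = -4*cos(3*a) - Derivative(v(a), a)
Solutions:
 v(a) = C1 - Piecewise((-log(cos(a*k))/k, Ne(k, 0)), (0, True)) - 4*sin(3*a)/3


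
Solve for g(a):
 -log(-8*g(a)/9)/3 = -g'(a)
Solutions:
 -3*Integral(1/(log(-_y) - 2*log(3) + 3*log(2)), (_y, g(a))) = C1 - a


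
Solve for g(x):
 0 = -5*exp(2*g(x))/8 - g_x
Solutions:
 g(x) = log(-sqrt(1/(C1 + 5*x))) + log(2)
 g(x) = log(1/(C1 + 5*x))/2 + log(2)


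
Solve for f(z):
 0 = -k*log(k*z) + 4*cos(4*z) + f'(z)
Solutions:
 f(z) = C1 + k*z*(log(k*z) - 1) - sin(4*z)


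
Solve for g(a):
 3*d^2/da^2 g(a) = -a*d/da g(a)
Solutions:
 g(a) = C1 + C2*erf(sqrt(6)*a/6)


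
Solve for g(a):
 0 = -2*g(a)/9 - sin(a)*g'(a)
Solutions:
 g(a) = C1*(cos(a) + 1)^(1/9)/(cos(a) - 1)^(1/9)


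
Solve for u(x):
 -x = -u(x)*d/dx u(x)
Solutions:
 u(x) = -sqrt(C1 + x^2)
 u(x) = sqrt(C1 + x^2)


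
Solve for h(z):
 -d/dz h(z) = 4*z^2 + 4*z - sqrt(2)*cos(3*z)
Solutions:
 h(z) = C1 - 4*z^3/3 - 2*z^2 + sqrt(2)*sin(3*z)/3


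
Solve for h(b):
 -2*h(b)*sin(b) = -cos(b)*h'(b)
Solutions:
 h(b) = C1/cos(b)^2


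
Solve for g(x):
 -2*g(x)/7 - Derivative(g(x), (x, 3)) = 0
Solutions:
 g(x) = C3*exp(-2^(1/3)*7^(2/3)*x/7) + (C1*sin(2^(1/3)*sqrt(3)*7^(2/3)*x/14) + C2*cos(2^(1/3)*sqrt(3)*7^(2/3)*x/14))*exp(2^(1/3)*7^(2/3)*x/14)


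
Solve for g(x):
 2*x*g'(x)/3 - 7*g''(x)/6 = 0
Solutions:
 g(x) = C1 + C2*erfi(sqrt(14)*x/7)


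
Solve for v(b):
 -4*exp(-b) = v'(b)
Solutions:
 v(b) = C1 + 4*exp(-b)


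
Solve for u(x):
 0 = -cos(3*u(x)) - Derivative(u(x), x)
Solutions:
 u(x) = -asin((C1 + exp(6*x))/(C1 - exp(6*x)))/3 + pi/3
 u(x) = asin((C1 + exp(6*x))/(C1 - exp(6*x)))/3


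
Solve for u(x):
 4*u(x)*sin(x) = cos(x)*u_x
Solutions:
 u(x) = C1/cos(x)^4


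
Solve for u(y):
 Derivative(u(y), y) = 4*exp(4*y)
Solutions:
 u(y) = C1 + exp(4*y)


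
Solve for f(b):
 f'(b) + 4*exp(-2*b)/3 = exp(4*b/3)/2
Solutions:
 f(b) = C1 + 3*exp(4*b/3)/8 + 2*exp(-2*b)/3


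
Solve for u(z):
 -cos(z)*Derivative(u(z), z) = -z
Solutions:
 u(z) = C1 + Integral(z/cos(z), z)


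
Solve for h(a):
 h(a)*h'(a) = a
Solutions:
 h(a) = -sqrt(C1 + a^2)
 h(a) = sqrt(C1 + a^2)


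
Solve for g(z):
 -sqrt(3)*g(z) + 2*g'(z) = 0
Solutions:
 g(z) = C1*exp(sqrt(3)*z/2)


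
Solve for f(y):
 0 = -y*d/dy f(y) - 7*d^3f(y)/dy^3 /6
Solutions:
 f(y) = C1 + Integral(C2*airyai(-6^(1/3)*7^(2/3)*y/7) + C3*airybi(-6^(1/3)*7^(2/3)*y/7), y)


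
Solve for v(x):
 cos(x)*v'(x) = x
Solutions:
 v(x) = C1 + Integral(x/cos(x), x)


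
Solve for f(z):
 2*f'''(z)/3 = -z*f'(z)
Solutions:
 f(z) = C1 + Integral(C2*airyai(-2^(2/3)*3^(1/3)*z/2) + C3*airybi(-2^(2/3)*3^(1/3)*z/2), z)


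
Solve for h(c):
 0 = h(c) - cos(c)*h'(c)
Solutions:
 h(c) = C1*sqrt(sin(c) + 1)/sqrt(sin(c) - 1)


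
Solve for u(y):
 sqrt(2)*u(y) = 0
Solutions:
 u(y) = 0


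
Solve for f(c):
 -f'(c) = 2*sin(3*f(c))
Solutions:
 f(c) = -acos((-C1 - exp(12*c))/(C1 - exp(12*c)))/3 + 2*pi/3
 f(c) = acos((-C1 - exp(12*c))/(C1 - exp(12*c)))/3


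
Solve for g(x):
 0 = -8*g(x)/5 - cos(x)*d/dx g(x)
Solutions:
 g(x) = C1*(sin(x) - 1)^(4/5)/(sin(x) + 1)^(4/5)


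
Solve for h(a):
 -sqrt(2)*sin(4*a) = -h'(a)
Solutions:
 h(a) = C1 - sqrt(2)*cos(4*a)/4


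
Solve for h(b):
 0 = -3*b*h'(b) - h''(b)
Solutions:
 h(b) = C1 + C2*erf(sqrt(6)*b/2)


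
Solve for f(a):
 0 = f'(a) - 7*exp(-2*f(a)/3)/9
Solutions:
 f(a) = 3*log(-sqrt(C1 + 7*a)) - 6*log(3) + 3*log(6)/2
 f(a) = 3*log(C1 + 7*a)/2 - 6*log(3) + 3*log(6)/2


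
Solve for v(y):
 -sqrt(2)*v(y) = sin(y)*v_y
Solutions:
 v(y) = C1*(cos(y) + 1)^(sqrt(2)/2)/(cos(y) - 1)^(sqrt(2)/2)


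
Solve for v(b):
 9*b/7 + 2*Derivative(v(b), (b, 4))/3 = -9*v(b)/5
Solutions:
 v(b) = -5*b/7 + (C1*sin(15^(3/4)*2^(1/4)*b/10) + C2*cos(15^(3/4)*2^(1/4)*b/10))*exp(-15^(3/4)*2^(1/4)*b/10) + (C3*sin(15^(3/4)*2^(1/4)*b/10) + C4*cos(15^(3/4)*2^(1/4)*b/10))*exp(15^(3/4)*2^(1/4)*b/10)


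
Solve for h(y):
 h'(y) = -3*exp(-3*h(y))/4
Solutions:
 h(y) = log(C1 - 9*y/4)/3
 h(y) = log((-1 - sqrt(3)*I)*(C1 - 9*y/4)^(1/3)/2)
 h(y) = log((-1 + sqrt(3)*I)*(C1 - 9*y/4)^(1/3)/2)


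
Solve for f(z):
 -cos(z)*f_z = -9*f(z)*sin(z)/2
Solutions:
 f(z) = C1/cos(z)^(9/2)


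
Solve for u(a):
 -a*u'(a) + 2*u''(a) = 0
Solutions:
 u(a) = C1 + C2*erfi(a/2)


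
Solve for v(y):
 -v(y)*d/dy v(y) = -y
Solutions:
 v(y) = -sqrt(C1 + y^2)
 v(y) = sqrt(C1 + y^2)


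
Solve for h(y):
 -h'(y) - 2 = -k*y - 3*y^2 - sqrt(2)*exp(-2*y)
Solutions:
 h(y) = C1 + k*y^2/2 + y^3 - 2*y - sqrt(2)*exp(-2*y)/2


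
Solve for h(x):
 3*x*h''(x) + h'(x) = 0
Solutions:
 h(x) = C1 + C2*x^(2/3)


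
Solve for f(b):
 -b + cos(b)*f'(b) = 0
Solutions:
 f(b) = C1 + Integral(b/cos(b), b)


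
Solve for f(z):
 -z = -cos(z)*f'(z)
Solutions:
 f(z) = C1 + Integral(z/cos(z), z)


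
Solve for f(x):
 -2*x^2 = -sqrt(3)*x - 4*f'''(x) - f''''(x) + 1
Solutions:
 f(x) = C1 + C2*x + C3*x^2 + C4*exp(-4*x) + x^5/120 + x^4*(-sqrt(3) - 1)/96 + x^3*(sqrt(3) + 5)/96


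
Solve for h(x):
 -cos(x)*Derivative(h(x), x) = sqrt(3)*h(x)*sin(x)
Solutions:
 h(x) = C1*cos(x)^(sqrt(3))


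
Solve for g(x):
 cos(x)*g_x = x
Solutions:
 g(x) = C1 + Integral(x/cos(x), x)


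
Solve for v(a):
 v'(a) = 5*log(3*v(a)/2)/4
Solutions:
 4*Integral(1/(-log(_y) - log(3) + log(2)), (_y, v(a)))/5 = C1 - a


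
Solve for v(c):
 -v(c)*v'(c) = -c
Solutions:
 v(c) = -sqrt(C1 + c^2)
 v(c) = sqrt(C1 + c^2)


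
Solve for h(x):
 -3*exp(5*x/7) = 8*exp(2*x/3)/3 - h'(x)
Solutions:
 h(x) = C1 + 21*exp(5*x/7)/5 + 4*exp(2*x/3)


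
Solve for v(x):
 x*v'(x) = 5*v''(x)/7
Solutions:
 v(x) = C1 + C2*erfi(sqrt(70)*x/10)


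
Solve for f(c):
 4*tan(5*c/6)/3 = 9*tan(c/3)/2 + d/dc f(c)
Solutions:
 f(c) = C1 + 27*log(cos(c/3))/2 - 8*log(cos(5*c/6))/5


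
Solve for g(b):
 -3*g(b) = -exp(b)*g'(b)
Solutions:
 g(b) = C1*exp(-3*exp(-b))


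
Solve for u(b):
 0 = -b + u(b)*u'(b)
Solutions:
 u(b) = -sqrt(C1 + b^2)
 u(b) = sqrt(C1 + b^2)


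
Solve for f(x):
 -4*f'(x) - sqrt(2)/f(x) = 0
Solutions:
 f(x) = -sqrt(C1 - 2*sqrt(2)*x)/2
 f(x) = sqrt(C1 - 2*sqrt(2)*x)/2


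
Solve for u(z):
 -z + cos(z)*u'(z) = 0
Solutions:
 u(z) = C1 + Integral(z/cos(z), z)


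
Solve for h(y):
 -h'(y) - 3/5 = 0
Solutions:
 h(y) = C1 - 3*y/5


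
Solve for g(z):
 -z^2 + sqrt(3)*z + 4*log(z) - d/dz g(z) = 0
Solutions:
 g(z) = C1 - z^3/3 + sqrt(3)*z^2/2 + 4*z*log(z) - 4*z


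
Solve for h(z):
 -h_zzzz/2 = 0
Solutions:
 h(z) = C1 + C2*z + C3*z^2 + C4*z^3


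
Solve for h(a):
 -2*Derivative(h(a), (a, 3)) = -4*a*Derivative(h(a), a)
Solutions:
 h(a) = C1 + Integral(C2*airyai(2^(1/3)*a) + C3*airybi(2^(1/3)*a), a)


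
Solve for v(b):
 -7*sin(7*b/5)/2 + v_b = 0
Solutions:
 v(b) = C1 - 5*cos(7*b/5)/2


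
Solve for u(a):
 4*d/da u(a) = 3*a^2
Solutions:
 u(a) = C1 + a^3/4


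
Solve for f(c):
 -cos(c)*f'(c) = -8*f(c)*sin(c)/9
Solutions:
 f(c) = C1/cos(c)^(8/9)


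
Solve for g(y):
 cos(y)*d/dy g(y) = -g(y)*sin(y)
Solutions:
 g(y) = C1*cos(y)


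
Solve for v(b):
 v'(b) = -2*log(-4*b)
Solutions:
 v(b) = C1 - 2*b*log(-b) + 2*b*(1 - 2*log(2))


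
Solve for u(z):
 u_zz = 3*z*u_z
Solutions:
 u(z) = C1 + C2*erfi(sqrt(6)*z/2)


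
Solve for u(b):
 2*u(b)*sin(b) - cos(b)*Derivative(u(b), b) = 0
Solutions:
 u(b) = C1/cos(b)^2


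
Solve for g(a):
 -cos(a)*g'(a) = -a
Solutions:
 g(a) = C1 + Integral(a/cos(a), a)


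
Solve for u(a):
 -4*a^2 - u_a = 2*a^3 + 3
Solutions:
 u(a) = C1 - a^4/2 - 4*a^3/3 - 3*a


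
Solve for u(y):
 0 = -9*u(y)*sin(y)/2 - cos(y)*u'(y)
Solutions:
 u(y) = C1*cos(y)^(9/2)


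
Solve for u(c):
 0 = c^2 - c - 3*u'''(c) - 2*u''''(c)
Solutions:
 u(c) = C1 + C2*c + C3*c^2 + C4*exp(-3*c/2) + c^5/180 - 7*c^4/216 + 7*c^3/81


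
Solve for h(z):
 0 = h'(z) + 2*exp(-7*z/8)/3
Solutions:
 h(z) = C1 + 16*exp(-7*z/8)/21


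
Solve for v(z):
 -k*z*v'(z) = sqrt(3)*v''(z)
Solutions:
 v(z) = Piecewise((-sqrt(2)*3^(1/4)*sqrt(pi)*C1*erf(sqrt(2)*3^(3/4)*sqrt(k)*z/6)/(2*sqrt(k)) - C2, (k > 0) | (k < 0)), (-C1*z - C2, True))


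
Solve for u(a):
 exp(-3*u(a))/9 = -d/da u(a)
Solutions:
 u(a) = log(C1 - a/3)/3
 u(a) = log((-1 - sqrt(3)*I)*(C1 - a/3)^(1/3)/2)
 u(a) = log((-1 + sqrt(3)*I)*(C1 - a/3)^(1/3)/2)


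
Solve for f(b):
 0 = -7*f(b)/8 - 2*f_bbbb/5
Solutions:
 f(b) = (C1*sin(sqrt(2)*35^(1/4)*b/4) + C2*cos(sqrt(2)*35^(1/4)*b/4))*exp(-sqrt(2)*35^(1/4)*b/4) + (C3*sin(sqrt(2)*35^(1/4)*b/4) + C4*cos(sqrt(2)*35^(1/4)*b/4))*exp(sqrt(2)*35^(1/4)*b/4)


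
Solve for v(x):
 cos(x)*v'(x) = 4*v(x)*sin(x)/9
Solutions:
 v(x) = C1/cos(x)^(4/9)


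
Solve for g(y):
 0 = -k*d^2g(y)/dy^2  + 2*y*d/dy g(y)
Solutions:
 g(y) = C1 + C2*erf(y*sqrt(-1/k))/sqrt(-1/k)


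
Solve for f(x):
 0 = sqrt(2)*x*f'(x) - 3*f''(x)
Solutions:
 f(x) = C1 + C2*erfi(2^(3/4)*sqrt(3)*x/6)


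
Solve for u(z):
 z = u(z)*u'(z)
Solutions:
 u(z) = -sqrt(C1 + z^2)
 u(z) = sqrt(C1 + z^2)


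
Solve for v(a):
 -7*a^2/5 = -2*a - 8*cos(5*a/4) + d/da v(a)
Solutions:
 v(a) = C1 - 7*a^3/15 + a^2 + 32*sin(5*a/4)/5


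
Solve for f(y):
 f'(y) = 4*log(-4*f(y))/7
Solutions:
 -7*Integral(1/(log(-_y) + 2*log(2)), (_y, f(y)))/4 = C1 - y


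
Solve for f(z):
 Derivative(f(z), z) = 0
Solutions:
 f(z) = C1


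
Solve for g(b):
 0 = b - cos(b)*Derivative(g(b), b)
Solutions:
 g(b) = C1 + Integral(b/cos(b), b)


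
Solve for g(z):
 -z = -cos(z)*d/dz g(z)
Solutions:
 g(z) = C1 + Integral(z/cos(z), z)


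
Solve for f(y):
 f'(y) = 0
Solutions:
 f(y) = C1


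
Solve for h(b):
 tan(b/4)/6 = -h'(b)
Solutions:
 h(b) = C1 + 2*log(cos(b/4))/3


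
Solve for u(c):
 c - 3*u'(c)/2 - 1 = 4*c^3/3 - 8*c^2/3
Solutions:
 u(c) = C1 - 2*c^4/9 + 16*c^3/27 + c^2/3 - 2*c/3


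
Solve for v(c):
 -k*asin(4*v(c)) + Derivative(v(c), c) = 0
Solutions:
 Integral(1/asin(4*_y), (_y, v(c))) = C1 + c*k


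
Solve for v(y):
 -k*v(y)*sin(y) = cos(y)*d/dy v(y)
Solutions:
 v(y) = C1*exp(k*log(cos(y)))


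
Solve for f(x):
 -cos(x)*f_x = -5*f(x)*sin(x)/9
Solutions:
 f(x) = C1/cos(x)^(5/9)


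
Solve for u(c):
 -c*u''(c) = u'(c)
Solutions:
 u(c) = C1 + C2*log(c)


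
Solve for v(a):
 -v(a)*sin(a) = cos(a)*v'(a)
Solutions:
 v(a) = C1*cos(a)


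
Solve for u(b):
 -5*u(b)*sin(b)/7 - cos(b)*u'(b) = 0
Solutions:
 u(b) = C1*cos(b)^(5/7)


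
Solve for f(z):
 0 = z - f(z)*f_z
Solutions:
 f(z) = -sqrt(C1 + z^2)
 f(z) = sqrt(C1 + z^2)


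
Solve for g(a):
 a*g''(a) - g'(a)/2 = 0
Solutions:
 g(a) = C1 + C2*a^(3/2)


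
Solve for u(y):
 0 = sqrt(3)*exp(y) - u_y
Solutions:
 u(y) = C1 + sqrt(3)*exp(y)


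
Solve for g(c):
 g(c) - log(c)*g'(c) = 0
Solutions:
 g(c) = C1*exp(li(c))


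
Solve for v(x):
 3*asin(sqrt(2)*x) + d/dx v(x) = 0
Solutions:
 v(x) = C1 - 3*x*asin(sqrt(2)*x) - 3*sqrt(2)*sqrt(1 - 2*x^2)/2


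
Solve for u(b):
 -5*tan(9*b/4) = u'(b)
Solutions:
 u(b) = C1 + 20*log(cos(9*b/4))/9


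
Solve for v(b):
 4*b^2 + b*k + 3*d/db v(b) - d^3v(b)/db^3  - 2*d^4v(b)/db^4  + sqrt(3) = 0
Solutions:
 v(b) = C1 + C4*exp(b) - 4*b^3/9 - b^2*k/6 - 8*b/9 - sqrt(3)*b/3 + (C2*sin(sqrt(15)*b/4) + C3*cos(sqrt(15)*b/4))*exp(-3*b/4)


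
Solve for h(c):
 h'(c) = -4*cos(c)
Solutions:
 h(c) = C1 - 4*sin(c)


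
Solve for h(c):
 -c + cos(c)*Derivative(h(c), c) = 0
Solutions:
 h(c) = C1 + Integral(c/cos(c), c)


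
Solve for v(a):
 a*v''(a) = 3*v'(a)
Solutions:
 v(a) = C1 + C2*a^4


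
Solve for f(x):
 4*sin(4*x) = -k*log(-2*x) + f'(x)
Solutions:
 f(x) = C1 + k*x*(log(-x) - 1) + k*x*log(2) - cos(4*x)


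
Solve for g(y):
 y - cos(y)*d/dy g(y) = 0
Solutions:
 g(y) = C1 + Integral(y/cos(y), y)


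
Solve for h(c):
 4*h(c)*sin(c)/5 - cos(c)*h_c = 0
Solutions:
 h(c) = C1/cos(c)^(4/5)


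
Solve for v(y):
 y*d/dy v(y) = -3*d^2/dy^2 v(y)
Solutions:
 v(y) = C1 + C2*erf(sqrt(6)*y/6)


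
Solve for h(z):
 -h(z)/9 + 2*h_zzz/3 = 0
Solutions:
 h(z) = C3*exp(6^(2/3)*z/6) + (C1*sin(2^(2/3)*3^(1/6)*z/4) + C2*cos(2^(2/3)*3^(1/6)*z/4))*exp(-6^(2/3)*z/12)


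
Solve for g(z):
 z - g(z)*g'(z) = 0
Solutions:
 g(z) = -sqrt(C1 + z^2)
 g(z) = sqrt(C1 + z^2)


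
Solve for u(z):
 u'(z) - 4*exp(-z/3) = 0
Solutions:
 u(z) = C1 - 12*exp(-z/3)


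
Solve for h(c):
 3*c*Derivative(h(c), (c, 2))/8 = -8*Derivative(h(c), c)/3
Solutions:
 h(c) = C1 + C2/c^(55/9)


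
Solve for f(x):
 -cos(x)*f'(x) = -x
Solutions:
 f(x) = C1 + Integral(x/cos(x), x)


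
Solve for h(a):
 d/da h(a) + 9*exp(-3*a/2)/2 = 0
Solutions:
 h(a) = C1 + 3*exp(-3*a/2)


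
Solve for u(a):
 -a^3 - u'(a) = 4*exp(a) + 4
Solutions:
 u(a) = C1 - a^4/4 - 4*a - 4*exp(a)


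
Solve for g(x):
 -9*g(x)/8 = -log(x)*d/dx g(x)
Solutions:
 g(x) = C1*exp(9*li(x)/8)


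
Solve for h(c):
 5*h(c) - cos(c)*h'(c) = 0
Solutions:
 h(c) = C1*sqrt(sin(c) + 1)*(sin(c)^2 + 2*sin(c) + 1)/(sqrt(sin(c) - 1)*(sin(c)^2 - 2*sin(c) + 1))


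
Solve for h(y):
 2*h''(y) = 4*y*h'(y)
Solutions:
 h(y) = C1 + C2*erfi(y)


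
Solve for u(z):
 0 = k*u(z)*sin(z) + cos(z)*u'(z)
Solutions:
 u(z) = C1*exp(k*log(cos(z)))


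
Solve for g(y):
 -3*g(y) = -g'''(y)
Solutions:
 g(y) = C3*exp(3^(1/3)*y) + (C1*sin(3^(5/6)*y/2) + C2*cos(3^(5/6)*y/2))*exp(-3^(1/3)*y/2)


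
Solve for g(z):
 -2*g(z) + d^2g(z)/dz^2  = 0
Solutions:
 g(z) = C1*exp(-sqrt(2)*z) + C2*exp(sqrt(2)*z)


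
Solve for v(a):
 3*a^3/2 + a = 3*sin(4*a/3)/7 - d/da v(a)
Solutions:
 v(a) = C1 - 3*a^4/8 - a^2/2 - 9*cos(4*a/3)/28


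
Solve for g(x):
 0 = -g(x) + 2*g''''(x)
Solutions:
 g(x) = C1*exp(-2^(3/4)*x/2) + C2*exp(2^(3/4)*x/2) + C3*sin(2^(3/4)*x/2) + C4*cos(2^(3/4)*x/2)


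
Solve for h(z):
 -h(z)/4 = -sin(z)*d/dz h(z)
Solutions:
 h(z) = C1*(cos(z) - 1)^(1/8)/(cos(z) + 1)^(1/8)


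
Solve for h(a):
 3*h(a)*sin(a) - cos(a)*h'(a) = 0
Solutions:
 h(a) = C1/cos(a)^3


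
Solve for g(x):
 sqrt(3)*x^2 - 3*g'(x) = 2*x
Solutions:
 g(x) = C1 + sqrt(3)*x^3/9 - x^2/3


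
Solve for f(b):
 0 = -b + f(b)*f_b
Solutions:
 f(b) = -sqrt(C1 + b^2)
 f(b) = sqrt(C1 + b^2)


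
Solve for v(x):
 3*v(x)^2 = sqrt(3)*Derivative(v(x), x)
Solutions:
 v(x) = -1/(C1 + sqrt(3)*x)


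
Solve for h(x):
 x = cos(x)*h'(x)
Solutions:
 h(x) = C1 + Integral(x/cos(x), x)


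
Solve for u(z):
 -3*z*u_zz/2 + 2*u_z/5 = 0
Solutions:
 u(z) = C1 + C2*z^(19/15)


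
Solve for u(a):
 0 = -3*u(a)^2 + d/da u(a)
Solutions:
 u(a) = -1/(C1 + 3*a)


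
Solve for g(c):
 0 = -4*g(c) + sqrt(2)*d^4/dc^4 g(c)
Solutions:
 g(c) = C1*exp(-2^(3/8)*c) + C2*exp(2^(3/8)*c) + C3*sin(2^(3/8)*c) + C4*cos(2^(3/8)*c)


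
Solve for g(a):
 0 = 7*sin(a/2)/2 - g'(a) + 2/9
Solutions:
 g(a) = C1 + 2*a/9 - 7*cos(a/2)


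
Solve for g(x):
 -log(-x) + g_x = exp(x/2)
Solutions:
 g(x) = C1 + x*log(-x) - x + 2*exp(x/2)


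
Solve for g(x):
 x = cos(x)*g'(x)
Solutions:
 g(x) = C1 + Integral(x/cos(x), x)


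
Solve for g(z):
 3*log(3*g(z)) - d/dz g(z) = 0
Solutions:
 -Integral(1/(log(_y) + log(3)), (_y, g(z)))/3 = C1 - z


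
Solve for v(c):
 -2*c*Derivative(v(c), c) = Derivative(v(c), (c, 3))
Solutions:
 v(c) = C1 + Integral(C2*airyai(-2^(1/3)*c) + C3*airybi(-2^(1/3)*c), c)


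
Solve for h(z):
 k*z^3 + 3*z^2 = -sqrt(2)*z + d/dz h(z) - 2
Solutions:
 h(z) = C1 + k*z^4/4 + z^3 + sqrt(2)*z^2/2 + 2*z


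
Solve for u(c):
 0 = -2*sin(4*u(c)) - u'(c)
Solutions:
 u(c) = -acos((-C1 - exp(16*c))/(C1 - exp(16*c)))/4 + pi/2
 u(c) = acos((-C1 - exp(16*c))/(C1 - exp(16*c)))/4


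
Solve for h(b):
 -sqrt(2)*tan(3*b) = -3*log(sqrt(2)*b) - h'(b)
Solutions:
 h(b) = C1 - 3*b*log(b) - 3*b*log(2)/2 + 3*b - sqrt(2)*log(cos(3*b))/3


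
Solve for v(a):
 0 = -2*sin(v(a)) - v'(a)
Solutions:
 v(a) = -acos((-C1 - exp(4*a))/(C1 - exp(4*a))) + 2*pi
 v(a) = acos((-C1 - exp(4*a))/(C1 - exp(4*a)))


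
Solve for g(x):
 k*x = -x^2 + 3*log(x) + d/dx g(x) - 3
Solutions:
 g(x) = C1 + k*x^2/2 + x^3/3 - 3*x*log(x) + 6*x


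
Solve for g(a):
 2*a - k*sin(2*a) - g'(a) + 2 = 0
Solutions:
 g(a) = C1 + a^2 + 2*a + k*cos(2*a)/2


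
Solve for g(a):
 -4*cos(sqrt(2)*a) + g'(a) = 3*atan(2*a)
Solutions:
 g(a) = C1 + 3*a*atan(2*a) - 3*log(4*a^2 + 1)/4 + 2*sqrt(2)*sin(sqrt(2)*a)


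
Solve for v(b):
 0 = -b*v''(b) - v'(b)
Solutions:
 v(b) = C1 + C2*log(b)


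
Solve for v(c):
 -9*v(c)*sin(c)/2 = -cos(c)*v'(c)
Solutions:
 v(c) = C1/cos(c)^(9/2)


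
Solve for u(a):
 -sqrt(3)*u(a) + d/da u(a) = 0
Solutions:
 u(a) = C1*exp(sqrt(3)*a)


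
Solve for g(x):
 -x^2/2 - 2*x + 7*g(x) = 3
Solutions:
 g(x) = x^2/14 + 2*x/7 + 3/7


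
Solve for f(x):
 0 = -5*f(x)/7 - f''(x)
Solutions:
 f(x) = C1*sin(sqrt(35)*x/7) + C2*cos(sqrt(35)*x/7)


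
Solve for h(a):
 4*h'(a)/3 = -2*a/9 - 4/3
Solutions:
 h(a) = C1 - a^2/12 - a


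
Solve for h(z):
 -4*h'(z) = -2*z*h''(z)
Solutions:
 h(z) = C1 + C2*z^3


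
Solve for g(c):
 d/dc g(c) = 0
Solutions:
 g(c) = C1


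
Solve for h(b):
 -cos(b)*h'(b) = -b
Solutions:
 h(b) = C1 + Integral(b/cos(b), b)


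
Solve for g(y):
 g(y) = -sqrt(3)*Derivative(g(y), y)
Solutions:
 g(y) = C1*exp(-sqrt(3)*y/3)


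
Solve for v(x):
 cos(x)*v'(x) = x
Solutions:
 v(x) = C1 + Integral(x/cos(x), x)


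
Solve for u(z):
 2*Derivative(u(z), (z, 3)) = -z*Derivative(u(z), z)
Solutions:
 u(z) = C1 + Integral(C2*airyai(-2^(2/3)*z/2) + C3*airybi(-2^(2/3)*z/2), z)


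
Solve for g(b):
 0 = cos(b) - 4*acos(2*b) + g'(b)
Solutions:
 g(b) = C1 + 4*b*acos(2*b) - 2*sqrt(1 - 4*b^2) - sin(b)


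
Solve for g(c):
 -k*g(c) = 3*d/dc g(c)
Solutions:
 g(c) = C1*exp(-c*k/3)


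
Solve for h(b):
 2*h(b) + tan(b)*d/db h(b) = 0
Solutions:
 h(b) = C1/sin(b)^2


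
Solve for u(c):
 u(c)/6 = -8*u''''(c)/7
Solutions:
 u(c) = (C1*sin(sqrt(2)*3^(3/4)*7^(1/4)*c/12) + C2*cos(sqrt(2)*3^(3/4)*7^(1/4)*c/12))*exp(-sqrt(2)*3^(3/4)*7^(1/4)*c/12) + (C3*sin(sqrt(2)*3^(3/4)*7^(1/4)*c/12) + C4*cos(sqrt(2)*3^(3/4)*7^(1/4)*c/12))*exp(sqrt(2)*3^(3/4)*7^(1/4)*c/12)


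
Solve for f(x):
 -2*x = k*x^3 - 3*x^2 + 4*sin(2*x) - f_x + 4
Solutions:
 f(x) = C1 + k*x^4/4 - x^3 + x^2 + 4*x - 2*cos(2*x)


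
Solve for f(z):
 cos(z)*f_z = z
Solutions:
 f(z) = C1 + Integral(z/cos(z), z)


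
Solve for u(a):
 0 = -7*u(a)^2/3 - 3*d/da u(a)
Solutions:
 u(a) = 9/(C1 + 7*a)


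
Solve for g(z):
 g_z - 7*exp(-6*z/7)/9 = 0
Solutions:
 g(z) = C1 - 49*exp(-6*z/7)/54


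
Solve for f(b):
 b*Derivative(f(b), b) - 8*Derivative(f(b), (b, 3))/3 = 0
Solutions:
 f(b) = C1 + Integral(C2*airyai(3^(1/3)*b/2) + C3*airybi(3^(1/3)*b/2), b)


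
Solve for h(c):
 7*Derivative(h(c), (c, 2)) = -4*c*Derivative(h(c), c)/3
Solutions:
 h(c) = C1 + C2*erf(sqrt(42)*c/21)


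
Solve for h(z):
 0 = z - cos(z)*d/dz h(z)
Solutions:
 h(z) = C1 + Integral(z/cos(z), z)


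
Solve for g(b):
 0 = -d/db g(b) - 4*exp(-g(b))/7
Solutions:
 g(b) = log(C1 - 4*b/7)


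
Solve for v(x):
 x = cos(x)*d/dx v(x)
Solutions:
 v(x) = C1 + Integral(x/cos(x), x)


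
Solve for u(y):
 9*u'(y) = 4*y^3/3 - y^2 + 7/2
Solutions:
 u(y) = C1 + y^4/27 - y^3/27 + 7*y/18


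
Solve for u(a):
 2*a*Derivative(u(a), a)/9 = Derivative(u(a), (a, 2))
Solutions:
 u(a) = C1 + C2*erfi(a/3)


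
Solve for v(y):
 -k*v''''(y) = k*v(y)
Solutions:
 v(y) = (C1*sin(sqrt(2)*y/2) + C2*cos(sqrt(2)*y/2))*exp(-sqrt(2)*y/2) + (C3*sin(sqrt(2)*y/2) + C4*cos(sqrt(2)*y/2))*exp(sqrt(2)*y/2)


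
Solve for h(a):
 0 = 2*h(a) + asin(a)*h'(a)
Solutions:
 h(a) = C1*exp(-2*Integral(1/asin(a), a))


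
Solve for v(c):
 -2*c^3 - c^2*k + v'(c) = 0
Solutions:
 v(c) = C1 + c^4/2 + c^3*k/3


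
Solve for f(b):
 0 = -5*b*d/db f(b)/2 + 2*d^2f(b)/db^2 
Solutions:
 f(b) = C1 + C2*erfi(sqrt(10)*b/4)


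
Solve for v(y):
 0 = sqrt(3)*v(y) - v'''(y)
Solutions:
 v(y) = C3*exp(3^(1/6)*y) + (C1*sin(3^(2/3)*y/2) + C2*cos(3^(2/3)*y/2))*exp(-3^(1/6)*y/2)


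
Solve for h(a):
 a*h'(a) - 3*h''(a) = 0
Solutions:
 h(a) = C1 + C2*erfi(sqrt(6)*a/6)


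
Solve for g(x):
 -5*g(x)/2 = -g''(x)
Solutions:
 g(x) = C1*exp(-sqrt(10)*x/2) + C2*exp(sqrt(10)*x/2)


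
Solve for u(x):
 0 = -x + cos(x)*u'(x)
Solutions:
 u(x) = C1 + Integral(x/cos(x), x)


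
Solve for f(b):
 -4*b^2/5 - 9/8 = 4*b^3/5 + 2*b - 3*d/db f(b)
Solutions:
 f(b) = C1 + b^4/15 + 4*b^3/45 + b^2/3 + 3*b/8


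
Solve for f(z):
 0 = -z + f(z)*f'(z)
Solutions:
 f(z) = -sqrt(C1 + z^2)
 f(z) = sqrt(C1 + z^2)


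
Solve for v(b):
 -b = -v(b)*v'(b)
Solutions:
 v(b) = -sqrt(C1 + b^2)
 v(b) = sqrt(C1 + b^2)


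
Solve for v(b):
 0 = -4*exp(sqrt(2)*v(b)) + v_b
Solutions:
 v(b) = sqrt(2)*(2*log(-1/(C1 + 4*b)) - log(2))/4


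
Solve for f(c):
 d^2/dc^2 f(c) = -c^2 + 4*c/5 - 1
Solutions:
 f(c) = C1 + C2*c - c^4/12 + 2*c^3/15 - c^2/2


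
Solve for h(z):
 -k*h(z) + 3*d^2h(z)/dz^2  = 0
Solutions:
 h(z) = C1*exp(-sqrt(3)*sqrt(k)*z/3) + C2*exp(sqrt(3)*sqrt(k)*z/3)


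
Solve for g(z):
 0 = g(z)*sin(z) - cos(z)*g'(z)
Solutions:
 g(z) = C1/cos(z)


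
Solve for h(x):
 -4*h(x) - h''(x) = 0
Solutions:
 h(x) = C1*sin(2*x) + C2*cos(2*x)


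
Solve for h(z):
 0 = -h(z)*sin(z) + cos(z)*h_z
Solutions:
 h(z) = C1/cos(z)


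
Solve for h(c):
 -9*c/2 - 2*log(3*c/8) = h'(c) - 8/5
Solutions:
 h(c) = C1 - 9*c^2/4 - 2*c*log(c) - 2*c*log(3) + 18*c/5 + 6*c*log(2)


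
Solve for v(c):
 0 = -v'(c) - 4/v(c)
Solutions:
 v(c) = -sqrt(C1 - 8*c)
 v(c) = sqrt(C1 - 8*c)


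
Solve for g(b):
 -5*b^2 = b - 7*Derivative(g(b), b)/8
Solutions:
 g(b) = C1 + 40*b^3/21 + 4*b^2/7


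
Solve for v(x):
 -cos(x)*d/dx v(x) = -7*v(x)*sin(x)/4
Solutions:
 v(x) = C1/cos(x)^(7/4)


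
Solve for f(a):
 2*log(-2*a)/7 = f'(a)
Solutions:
 f(a) = C1 + 2*a*log(-a)/7 + 2*a*(-1 + log(2))/7


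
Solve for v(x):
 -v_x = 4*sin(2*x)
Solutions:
 v(x) = C1 + 2*cos(2*x)


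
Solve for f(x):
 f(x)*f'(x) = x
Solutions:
 f(x) = -sqrt(C1 + x^2)
 f(x) = sqrt(C1 + x^2)


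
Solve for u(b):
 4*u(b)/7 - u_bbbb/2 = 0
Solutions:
 u(b) = C1*exp(-14^(3/4)*b/7) + C2*exp(14^(3/4)*b/7) + C3*sin(14^(3/4)*b/7) + C4*cos(14^(3/4)*b/7)


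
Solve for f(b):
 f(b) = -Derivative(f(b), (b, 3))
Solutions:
 f(b) = C3*exp(-b) + (C1*sin(sqrt(3)*b/2) + C2*cos(sqrt(3)*b/2))*exp(b/2)


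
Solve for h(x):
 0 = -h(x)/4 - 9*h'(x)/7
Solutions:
 h(x) = C1*exp(-7*x/36)


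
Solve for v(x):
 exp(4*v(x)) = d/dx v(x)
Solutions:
 v(x) = log(-(-1/(C1 + 4*x))^(1/4))
 v(x) = log(-1/(C1 + 4*x))/4
 v(x) = log(-I*(-1/(C1 + 4*x))^(1/4))
 v(x) = log(I*(-1/(C1 + 4*x))^(1/4))


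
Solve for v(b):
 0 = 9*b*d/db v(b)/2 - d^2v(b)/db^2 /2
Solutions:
 v(b) = C1 + C2*erfi(3*sqrt(2)*b/2)


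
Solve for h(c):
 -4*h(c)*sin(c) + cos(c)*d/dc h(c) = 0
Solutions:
 h(c) = C1/cos(c)^4


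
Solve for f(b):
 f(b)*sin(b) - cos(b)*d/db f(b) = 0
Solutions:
 f(b) = C1/cos(b)


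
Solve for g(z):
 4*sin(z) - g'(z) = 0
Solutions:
 g(z) = C1 - 4*cos(z)


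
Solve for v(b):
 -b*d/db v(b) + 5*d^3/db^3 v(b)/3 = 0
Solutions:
 v(b) = C1 + Integral(C2*airyai(3^(1/3)*5^(2/3)*b/5) + C3*airybi(3^(1/3)*5^(2/3)*b/5), b)


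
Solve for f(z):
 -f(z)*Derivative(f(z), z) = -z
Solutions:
 f(z) = -sqrt(C1 + z^2)
 f(z) = sqrt(C1 + z^2)


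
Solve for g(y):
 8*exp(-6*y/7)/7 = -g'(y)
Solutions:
 g(y) = C1 + 4*exp(-6*y/7)/3


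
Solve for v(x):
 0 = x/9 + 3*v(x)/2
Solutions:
 v(x) = -2*x/27


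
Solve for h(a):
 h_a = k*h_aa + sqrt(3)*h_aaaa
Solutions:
 h(a) = C1 + C2*exp(a*(-2*6^(1/3)*k/(sqrt(4*sqrt(3)*k^3 + 81) + 9)^(1/3) + 2^(2/3)*3^(1/6)*(sqrt(4*sqrt(3)*k^3 + 81) + 9)^(1/3))/6) + C3*exp(a*(-16*sqrt(3)*k/((-2^(2/3)*3^(1/6) + 6^(2/3)*I)*(sqrt(4*sqrt(3)*k^3 + 81) + 9)^(1/3)) - 2^(2/3)*3^(1/6)*(sqrt(4*sqrt(3)*k^3 + 81) + 9)^(1/3) + 6^(2/3)*I*(sqrt(4*sqrt(3)*k^3 + 81) + 9)^(1/3))/12) + C4*exp(a*(16*sqrt(3)*k/((2^(2/3)*3^(1/6) + 6^(2/3)*I)*(sqrt(4*sqrt(3)*k^3 + 81) + 9)^(1/3)) - 2^(2/3)*3^(1/6)*(sqrt(4*sqrt(3)*k^3 + 81) + 9)^(1/3) - 6^(2/3)*I*(sqrt(4*sqrt(3)*k^3 + 81) + 9)^(1/3))/12)


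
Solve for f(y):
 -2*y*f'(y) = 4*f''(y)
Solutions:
 f(y) = C1 + C2*erf(y/2)


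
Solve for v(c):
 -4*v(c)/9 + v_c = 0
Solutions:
 v(c) = C1*exp(4*c/9)


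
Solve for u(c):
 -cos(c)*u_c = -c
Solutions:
 u(c) = C1 + Integral(c/cos(c), c)


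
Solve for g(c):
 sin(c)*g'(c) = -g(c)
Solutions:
 g(c) = C1*sqrt(cos(c) + 1)/sqrt(cos(c) - 1)


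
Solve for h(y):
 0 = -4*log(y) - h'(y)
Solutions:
 h(y) = C1 - 4*y*log(y) + 4*y


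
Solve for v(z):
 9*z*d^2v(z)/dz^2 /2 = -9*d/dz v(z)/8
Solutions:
 v(z) = C1 + C2*z^(3/4)


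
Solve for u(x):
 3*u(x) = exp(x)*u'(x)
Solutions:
 u(x) = C1*exp(-3*exp(-x))


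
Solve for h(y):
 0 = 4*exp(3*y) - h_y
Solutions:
 h(y) = C1 + 4*exp(3*y)/3


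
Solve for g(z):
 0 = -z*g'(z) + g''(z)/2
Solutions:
 g(z) = C1 + C2*erfi(z)


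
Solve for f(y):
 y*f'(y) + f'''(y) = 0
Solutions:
 f(y) = C1 + Integral(C2*airyai(-y) + C3*airybi(-y), y)


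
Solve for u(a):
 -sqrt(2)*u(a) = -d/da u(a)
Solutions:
 u(a) = C1*exp(sqrt(2)*a)


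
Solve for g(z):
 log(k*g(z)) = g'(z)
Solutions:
 li(k*g(z))/k = C1 + z


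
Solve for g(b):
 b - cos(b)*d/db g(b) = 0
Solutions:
 g(b) = C1 + Integral(b/cos(b), b)


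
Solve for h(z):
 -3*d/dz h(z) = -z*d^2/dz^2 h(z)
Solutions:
 h(z) = C1 + C2*z^4


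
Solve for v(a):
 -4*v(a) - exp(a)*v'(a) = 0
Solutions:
 v(a) = C1*exp(4*exp(-a))


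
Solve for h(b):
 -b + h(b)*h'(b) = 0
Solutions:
 h(b) = -sqrt(C1 + b^2)
 h(b) = sqrt(C1 + b^2)


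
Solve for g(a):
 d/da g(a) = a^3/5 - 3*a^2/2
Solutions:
 g(a) = C1 + a^4/20 - a^3/2


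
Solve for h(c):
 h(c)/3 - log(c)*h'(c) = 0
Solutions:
 h(c) = C1*exp(li(c)/3)


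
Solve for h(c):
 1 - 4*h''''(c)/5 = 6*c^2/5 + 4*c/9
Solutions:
 h(c) = C1 + C2*c + C3*c^2 + C4*c^3 - c^6/240 - c^5/216 + 5*c^4/96


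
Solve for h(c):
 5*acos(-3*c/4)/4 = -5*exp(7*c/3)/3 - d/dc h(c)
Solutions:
 h(c) = C1 - 5*c*acos(-3*c/4)/4 - 5*sqrt(16 - 9*c^2)/12 - 5*exp(7*c/3)/7


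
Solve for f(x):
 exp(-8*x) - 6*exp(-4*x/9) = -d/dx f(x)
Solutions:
 f(x) = C1 + exp(-8*x)/8 - 27*exp(-4*x/9)/2


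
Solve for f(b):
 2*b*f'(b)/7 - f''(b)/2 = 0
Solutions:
 f(b) = C1 + C2*erfi(sqrt(14)*b/7)


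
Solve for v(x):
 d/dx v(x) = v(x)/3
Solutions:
 v(x) = C1*exp(x/3)


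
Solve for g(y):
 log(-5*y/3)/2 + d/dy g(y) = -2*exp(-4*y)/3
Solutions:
 g(y) = C1 - y*log(-y)/2 + y*(-log(5) + 1 + log(3))/2 + exp(-4*y)/6


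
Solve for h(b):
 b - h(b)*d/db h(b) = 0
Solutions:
 h(b) = -sqrt(C1 + b^2)
 h(b) = sqrt(C1 + b^2)


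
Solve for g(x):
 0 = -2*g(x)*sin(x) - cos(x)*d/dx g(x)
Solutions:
 g(x) = C1*cos(x)^2


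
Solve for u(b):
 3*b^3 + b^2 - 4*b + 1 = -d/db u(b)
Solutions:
 u(b) = C1 - 3*b^4/4 - b^3/3 + 2*b^2 - b


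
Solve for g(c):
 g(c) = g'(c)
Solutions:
 g(c) = C1*exp(c)


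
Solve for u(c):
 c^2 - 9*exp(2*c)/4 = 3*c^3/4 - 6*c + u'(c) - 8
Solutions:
 u(c) = C1 - 3*c^4/16 + c^3/3 + 3*c^2 + 8*c - 9*exp(2*c)/8


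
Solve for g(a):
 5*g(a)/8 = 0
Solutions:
 g(a) = 0


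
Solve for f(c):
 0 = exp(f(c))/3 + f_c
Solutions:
 f(c) = log(1/(C1 + c)) + log(3)


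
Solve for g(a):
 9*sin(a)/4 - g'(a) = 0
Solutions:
 g(a) = C1 - 9*cos(a)/4


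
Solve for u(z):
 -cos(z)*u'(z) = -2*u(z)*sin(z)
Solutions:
 u(z) = C1/cos(z)^2


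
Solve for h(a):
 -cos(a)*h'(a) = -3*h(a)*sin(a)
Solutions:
 h(a) = C1/cos(a)^3


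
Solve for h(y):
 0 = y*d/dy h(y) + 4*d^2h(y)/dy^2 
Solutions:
 h(y) = C1 + C2*erf(sqrt(2)*y/4)


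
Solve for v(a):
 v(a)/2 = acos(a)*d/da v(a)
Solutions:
 v(a) = C1*exp(Integral(1/acos(a), a)/2)


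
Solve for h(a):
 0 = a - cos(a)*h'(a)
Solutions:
 h(a) = C1 + Integral(a/cos(a), a)


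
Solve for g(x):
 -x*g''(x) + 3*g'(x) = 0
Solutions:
 g(x) = C1 + C2*x^4


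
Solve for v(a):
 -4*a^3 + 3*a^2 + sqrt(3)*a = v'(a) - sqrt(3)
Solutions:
 v(a) = C1 - a^4 + a^3 + sqrt(3)*a^2/2 + sqrt(3)*a


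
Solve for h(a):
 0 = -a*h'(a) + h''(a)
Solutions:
 h(a) = C1 + C2*erfi(sqrt(2)*a/2)


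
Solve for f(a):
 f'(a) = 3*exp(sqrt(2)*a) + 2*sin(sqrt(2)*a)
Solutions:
 f(a) = C1 + 3*sqrt(2)*exp(sqrt(2)*a)/2 - sqrt(2)*cos(sqrt(2)*a)


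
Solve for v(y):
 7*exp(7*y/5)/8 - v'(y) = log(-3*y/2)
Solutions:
 v(y) = C1 - y*log(-y) + y*(-log(3) + log(2) + 1) + 5*exp(7*y/5)/8


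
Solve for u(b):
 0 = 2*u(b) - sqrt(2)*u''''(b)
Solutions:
 u(b) = C1*exp(-2^(1/8)*b) + C2*exp(2^(1/8)*b) + C3*sin(2^(1/8)*b) + C4*cos(2^(1/8)*b)


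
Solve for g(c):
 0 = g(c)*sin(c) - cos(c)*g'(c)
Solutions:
 g(c) = C1/cos(c)


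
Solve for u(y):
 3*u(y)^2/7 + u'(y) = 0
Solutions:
 u(y) = 7/(C1 + 3*y)


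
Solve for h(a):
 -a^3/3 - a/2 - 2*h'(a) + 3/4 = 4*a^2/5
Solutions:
 h(a) = C1 - a^4/24 - 2*a^3/15 - a^2/8 + 3*a/8


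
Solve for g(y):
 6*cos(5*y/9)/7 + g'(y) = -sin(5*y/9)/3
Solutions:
 g(y) = C1 - 54*sin(5*y/9)/35 + 3*cos(5*y/9)/5


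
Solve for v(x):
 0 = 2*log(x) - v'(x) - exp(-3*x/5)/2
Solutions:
 v(x) = C1 + 2*x*log(x) - 2*x + 5*exp(-3*x/5)/6


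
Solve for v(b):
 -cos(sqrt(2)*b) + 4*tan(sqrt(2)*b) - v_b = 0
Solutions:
 v(b) = C1 - 2*sqrt(2)*log(cos(sqrt(2)*b)) - sqrt(2)*sin(sqrt(2)*b)/2


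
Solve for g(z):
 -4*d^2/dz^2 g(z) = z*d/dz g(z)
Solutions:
 g(z) = C1 + C2*erf(sqrt(2)*z/4)


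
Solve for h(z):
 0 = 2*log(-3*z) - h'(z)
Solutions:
 h(z) = C1 + 2*z*log(-z) + 2*z*(-1 + log(3))


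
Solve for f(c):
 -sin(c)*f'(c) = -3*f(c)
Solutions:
 f(c) = C1*(cos(c) - 1)^(3/2)/(cos(c) + 1)^(3/2)


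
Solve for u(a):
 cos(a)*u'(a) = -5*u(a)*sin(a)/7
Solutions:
 u(a) = C1*cos(a)^(5/7)


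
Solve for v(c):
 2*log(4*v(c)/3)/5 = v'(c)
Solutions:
 -5*Integral(1/(log(_y) - log(3) + 2*log(2)), (_y, v(c)))/2 = C1 - c


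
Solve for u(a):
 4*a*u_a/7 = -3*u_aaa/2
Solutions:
 u(a) = C1 + Integral(C2*airyai(-2*21^(2/3)*a/21) + C3*airybi(-2*21^(2/3)*a/21), a)


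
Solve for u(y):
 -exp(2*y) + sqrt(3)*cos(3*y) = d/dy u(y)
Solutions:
 u(y) = C1 - exp(2*y)/2 + sqrt(3)*sin(3*y)/3


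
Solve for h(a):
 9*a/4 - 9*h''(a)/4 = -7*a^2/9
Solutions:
 h(a) = C1 + C2*a + 7*a^4/243 + a^3/6


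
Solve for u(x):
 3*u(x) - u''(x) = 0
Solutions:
 u(x) = C1*exp(-sqrt(3)*x) + C2*exp(sqrt(3)*x)


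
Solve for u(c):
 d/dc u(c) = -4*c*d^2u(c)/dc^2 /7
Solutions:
 u(c) = C1 + C2/c^(3/4)


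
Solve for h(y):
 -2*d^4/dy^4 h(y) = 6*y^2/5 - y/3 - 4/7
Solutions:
 h(y) = C1 + C2*y + C3*y^2 + C4*y^3 - y^6/600 + y^5/720 + y^4/84


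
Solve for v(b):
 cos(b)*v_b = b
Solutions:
 v(b) = C1 + Integral(b/cos(b), b)


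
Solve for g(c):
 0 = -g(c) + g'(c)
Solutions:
 g(c) = C1*exp(c)


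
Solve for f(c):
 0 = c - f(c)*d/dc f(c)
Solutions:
 f(c) = -sqrt(C1 + c^2)
 f(c) = sqrt(C1 + c^2)


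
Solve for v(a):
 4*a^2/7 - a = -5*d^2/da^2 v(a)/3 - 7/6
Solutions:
 v(a) = C1 + C2*a - a^4/35 + a^3/10 - 7*a^2/20


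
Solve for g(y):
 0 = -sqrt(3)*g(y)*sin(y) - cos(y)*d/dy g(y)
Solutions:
 g(y) = C1*cos(y)^(sqrt(3))


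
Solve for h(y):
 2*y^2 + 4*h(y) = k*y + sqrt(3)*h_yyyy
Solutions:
 h(y) = C1*exp(-sqrt(2)*3^(7/8)*y/3) + C2*exp(sqrt(2)*3^(7/8)*y/3) + C3*sin(sqrt(2)*3^(7/8)*y/3) + C4*cos(sqrt(2)*3^(7/8)*y/3) + k*y/4 - y^2/2


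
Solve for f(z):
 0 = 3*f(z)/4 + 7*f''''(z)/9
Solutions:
 f(z) = (C1*sin(21^(3/4)*z/14) + C2*cos(21^(3/4)*z/14))*exp(-21^(3/4)*z/14) + (C3*sin(21^(3/4)*z/14) + C4*cos(21^(3/4)*z/14))*exp(21^(3/4)*z/14)


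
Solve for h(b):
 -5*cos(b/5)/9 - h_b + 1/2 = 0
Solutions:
 h(b) = C1 + b/2 - 25*sin(b/5)/9


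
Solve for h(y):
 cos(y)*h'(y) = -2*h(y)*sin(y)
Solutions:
 h(y) = C1*cos(y)^2


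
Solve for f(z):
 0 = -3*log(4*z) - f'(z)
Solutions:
 f(z) = C1 - 3*z*log(z) - z*log(64) + 3*z


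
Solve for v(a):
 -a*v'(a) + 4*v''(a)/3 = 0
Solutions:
 v(a) = C1 + C2*erfi(sqrt(6)*a/4)


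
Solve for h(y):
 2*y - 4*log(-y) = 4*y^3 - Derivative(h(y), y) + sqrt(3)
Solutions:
 h(y) = C1 + y^4 - y^2 + 4*y*log(-y) + y*(-4 + sqrt(3))


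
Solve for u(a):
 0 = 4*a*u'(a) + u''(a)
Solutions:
 u(a) = C1 + C2*erf(sqrt(2)*a)


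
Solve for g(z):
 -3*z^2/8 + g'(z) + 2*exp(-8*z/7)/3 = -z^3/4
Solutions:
 g(z) = C1 - z^4/16 + z^3/8 + 7*exp(-8*z/7)/12


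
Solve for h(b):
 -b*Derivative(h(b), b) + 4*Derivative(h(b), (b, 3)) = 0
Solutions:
 h(b) = C1 + Integral(C2*airyai(2^(1/3)*b/2) + C3*airybi(2^(1/3)*b/2), b)


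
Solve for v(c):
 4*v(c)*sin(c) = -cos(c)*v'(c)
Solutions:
 v(c) = C1*cos(c)^4


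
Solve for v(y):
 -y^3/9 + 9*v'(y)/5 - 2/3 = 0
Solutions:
 v(y) = C1 + 5*y^4/324 + 10*y/27


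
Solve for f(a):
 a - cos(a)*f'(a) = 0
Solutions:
 f(a) = C1 + Integral(a/cos(a), a)


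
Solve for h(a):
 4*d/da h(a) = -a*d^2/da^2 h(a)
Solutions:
 h(a) = C1 + C2/a^3


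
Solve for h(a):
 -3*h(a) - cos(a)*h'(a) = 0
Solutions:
 h(a) = C1*(sin(a) - 1)^(3/2)/(sin(a) + 1)^(3/2)


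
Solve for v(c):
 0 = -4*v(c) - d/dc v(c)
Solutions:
 v(c) = C1*exp(-4*c)


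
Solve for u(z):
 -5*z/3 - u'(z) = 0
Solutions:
 u(z) = C1 - 5*z^2/6


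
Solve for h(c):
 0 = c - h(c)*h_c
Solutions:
 h(c) = -sqrt(C1 + c^2)
 h(c) = sqrt(C1 + c^2)


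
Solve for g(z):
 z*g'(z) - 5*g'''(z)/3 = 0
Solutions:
 g(z) = C1 + Integral(C2*airyai(3^(1/3)*5^(2/3)*z/5) + C3*airybi(3^(1/3)*5^(2/3)*z/5), z)


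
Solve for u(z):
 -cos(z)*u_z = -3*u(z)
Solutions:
 u(z) = C1*(sin(z) + 1)^(3/2)/(sin(z) - 1)^(3/2)


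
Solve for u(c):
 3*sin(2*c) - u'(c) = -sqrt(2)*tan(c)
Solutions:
 u(c) = C1 - sqrt(2)*log(cos(c)) - 3*cos(2*c)/2


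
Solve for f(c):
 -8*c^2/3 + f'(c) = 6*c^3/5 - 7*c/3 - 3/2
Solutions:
 f(c) = C1 + 3*c^4/10 + 8*c^3/9 - 7*c^2/6 - 3*c/2


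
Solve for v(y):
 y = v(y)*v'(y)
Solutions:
 v(y) = -sqrt(C1 + y^2)
 v(y) = sqrt(C1 + y^2)


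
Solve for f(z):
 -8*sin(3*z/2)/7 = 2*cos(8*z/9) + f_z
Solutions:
 f(z) = C1 - 9*sin(8*z/9)/4 + 16*cos(3*z/2)/21


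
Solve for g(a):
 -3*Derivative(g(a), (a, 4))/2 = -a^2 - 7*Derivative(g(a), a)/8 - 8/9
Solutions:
 g(a) = C1 + C4*exp(126^(1/3)*a/6) - 8*a^3/21 - 64*a/63 + (C2*sin(14^(1/3)*3^(1/6)*a/4) + C3*cos(14^(1/3)*3^(1/6)*a/4))*exp(-126^(1/3)*a/12)


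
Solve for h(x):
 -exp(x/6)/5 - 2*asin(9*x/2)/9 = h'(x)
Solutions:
 h(x) = C1 - 2*x*asin(9*x/2)/9 - 2*sqrt(4 - 81*x^2)/81 - 6*exp(x/6)/5


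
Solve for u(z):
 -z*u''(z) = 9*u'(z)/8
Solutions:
 u(z) = C1 + C2/z^(1/8)


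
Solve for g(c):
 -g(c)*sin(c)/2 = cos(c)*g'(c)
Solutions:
 g(c) = C1*sqrt(cos(c))


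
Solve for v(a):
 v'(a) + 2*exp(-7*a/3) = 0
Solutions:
 v(a) = C1 + 6*exp(-7*a/3)/7


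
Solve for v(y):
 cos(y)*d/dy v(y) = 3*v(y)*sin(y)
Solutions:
 v(y) = C1/cos(y)^3


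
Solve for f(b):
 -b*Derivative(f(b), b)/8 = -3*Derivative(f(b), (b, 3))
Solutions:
 f(b) = C1 + Integral(C2*airyai(3^(2/3)*b/6) + C3*airybi(3^(2/3)*b/6), b)


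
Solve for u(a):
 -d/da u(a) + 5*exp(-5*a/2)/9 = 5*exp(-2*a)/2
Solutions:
 u(a) = C1 + 5*exp(-2*a)/4 - 2*exp(-5*a/2)/9


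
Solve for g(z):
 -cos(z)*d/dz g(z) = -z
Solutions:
 g(z) = C1 + Integral(z/cos(z), z)


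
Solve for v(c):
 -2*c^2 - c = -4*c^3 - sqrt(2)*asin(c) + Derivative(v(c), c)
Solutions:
 v(c) = C1 + c^4 - 2*c^3/3 - c^2/2 + sqrt(2)*(c*asin(c) + sqrt(1 - c^2))


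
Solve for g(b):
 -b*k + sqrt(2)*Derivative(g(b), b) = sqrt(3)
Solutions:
 g(b) = C1 + sqrt(2)*b^2*k/4 + sqrt(6)*b/2


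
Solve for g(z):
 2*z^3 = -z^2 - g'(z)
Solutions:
 g(z) = C1 - z^4/2 - z^3/3


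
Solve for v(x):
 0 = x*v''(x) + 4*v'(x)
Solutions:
 v(x) = C1 + C2/x^3


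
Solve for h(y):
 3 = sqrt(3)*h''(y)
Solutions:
 h(y) = C1 + C2*y + sqrt(3)*y^2/2


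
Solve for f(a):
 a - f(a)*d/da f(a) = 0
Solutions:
 f(a) = -sqrt(C1 + a^2)
 f(a) = sqrt(C1 + a^2)


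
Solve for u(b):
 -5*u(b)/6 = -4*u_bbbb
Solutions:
 u(b) = C1*exp(-270^(1/4)*b/6) + C2*exp(270^(1/4)*b/6) + C3*sin(270^(1/4)*b/6) + C4*cos(270^(1/4)*b/6)


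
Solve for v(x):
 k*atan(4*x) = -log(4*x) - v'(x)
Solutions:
 v(x) = C1 - k*(x*atan(4*x) - log(16*x^2 + 1)/8) - x*log(x) - 2*x*log(2) + x


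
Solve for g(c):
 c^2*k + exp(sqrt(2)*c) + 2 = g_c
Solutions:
 g(c) = C1 + c^3*k/3 + 2*c + sqrt(2)*exp(sqrt(2)*c)/2


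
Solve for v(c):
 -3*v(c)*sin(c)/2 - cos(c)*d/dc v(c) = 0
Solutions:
 v(c) = C1*cos(c)^(3/2)


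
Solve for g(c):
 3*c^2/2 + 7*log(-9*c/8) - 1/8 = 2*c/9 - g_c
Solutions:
 g(c) = C1 - c^3/2 + c^2/9 - 7*c*log(-c) + c*(-14*log(3) + 57/8 + 21*log(2))


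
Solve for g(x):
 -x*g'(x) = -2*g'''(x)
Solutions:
 g(x) = C1 + Integral(C2*airyai(2^(2/3)*x/2) + C3*airybi(2^(2/3)*x/2), x)


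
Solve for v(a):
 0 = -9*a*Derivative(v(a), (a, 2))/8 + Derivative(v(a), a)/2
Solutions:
 v(a) = C1 + C2*a^(13/9)


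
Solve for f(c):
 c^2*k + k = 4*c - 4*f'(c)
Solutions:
 f(c) = C1 - c^3*k/12 + c^2/2 - c*k/4


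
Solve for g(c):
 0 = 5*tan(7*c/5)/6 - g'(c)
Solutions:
 g(c) = C1 - 25*log(cos(7*c/5))/42


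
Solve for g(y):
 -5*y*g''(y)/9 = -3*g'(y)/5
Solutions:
 g(y) = C1 + C2*y^(52/25)


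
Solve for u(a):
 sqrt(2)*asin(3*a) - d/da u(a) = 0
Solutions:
 u(a) = C1 + sqrt(2)*(a*asin(3*a) + sqrt(1 - 9*a^2)/3)


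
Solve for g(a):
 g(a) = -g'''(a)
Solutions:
 g(a) = C3*exp(-a) + (C1*sin(sqrt(3)*a/2) + C2*cos(sqrt(3)*a/2))*exp(a/2)


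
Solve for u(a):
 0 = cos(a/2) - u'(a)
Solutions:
 u(a) = C1 + 2*sin(a/2)


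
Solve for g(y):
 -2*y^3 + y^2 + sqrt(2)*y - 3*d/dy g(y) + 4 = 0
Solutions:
 g(y) = C1 - y^4/6 + y^3/9 + sqrt(2)*y^2/6 + 4*y/3


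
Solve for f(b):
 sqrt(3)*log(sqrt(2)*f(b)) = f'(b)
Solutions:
 -2*sqrt(3)*Integral(1/(2*log(_y) + log(2)), (_y, f(b)))/3 = C1 - b


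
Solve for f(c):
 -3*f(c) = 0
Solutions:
 f(c) = 0


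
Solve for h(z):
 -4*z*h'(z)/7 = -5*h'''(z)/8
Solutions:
 h(z) = C1 + Integral(C2*airyai(2*70^(2/3)*z/35) + C3*airybi(2*70^(2/3)*z/35), z)


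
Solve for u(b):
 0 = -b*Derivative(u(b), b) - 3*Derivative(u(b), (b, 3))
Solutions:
 u(b) = C1 + Integral(C2*airyai(-3^(2/3)*b/3) + C3*airybi(-3^(2/3)*b/3), b)


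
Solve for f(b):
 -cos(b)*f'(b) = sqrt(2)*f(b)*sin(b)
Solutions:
 f(b) = C1*cos(b)^(sqrt(2))


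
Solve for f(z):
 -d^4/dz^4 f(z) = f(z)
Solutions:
 f(z) = (C1*sin(sqrt(2)*z/2) + C2*cos(sqrt(2)*z/2))*exp(-sqrt(2)*z/2) + (C3*sin(sqrt(2)*z/2) + C4*cos(sqrt(2)*z/2))*exp(sqrt(2)*z/2)


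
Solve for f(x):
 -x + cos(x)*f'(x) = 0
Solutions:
 f(x) = C1 + Integral(x/cos(x), x)
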